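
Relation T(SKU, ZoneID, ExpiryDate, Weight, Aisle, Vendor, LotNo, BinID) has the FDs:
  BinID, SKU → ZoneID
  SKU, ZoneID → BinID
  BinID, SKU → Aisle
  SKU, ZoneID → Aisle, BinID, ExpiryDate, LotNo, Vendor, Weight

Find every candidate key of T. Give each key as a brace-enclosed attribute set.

{BinID, SKU}, {SKU, ZoneID}

Attributes never on any right-hand side: {SKU} — every candidate key must contain it.
Closure of {BinID, SKU} is {Aisle, BinID, ExpiryDate, LotNo, SKU, Vendor, Weight, ZoneID}, the whole schema; {BinID, SKU} is a candidate key.
Closure of {SKU, ZoneID} is {Aisle, BinID, ExpiryDate, LotNo, SKU, Vendor, Weight, ZoneID}, the whole schema; {SKU, ZoneID} is a candidate key.
These are minimal and exhaustive — every other superkey contains one of them.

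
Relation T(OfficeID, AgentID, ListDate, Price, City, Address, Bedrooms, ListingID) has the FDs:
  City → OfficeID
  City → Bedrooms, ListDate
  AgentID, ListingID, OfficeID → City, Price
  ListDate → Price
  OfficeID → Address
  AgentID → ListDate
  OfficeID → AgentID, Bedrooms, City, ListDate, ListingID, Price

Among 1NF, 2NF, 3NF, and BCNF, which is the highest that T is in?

2NF

Candidate keys: {City}, {OfficeID}. Prime attributes: {City, OfficeID}.
For ListDate → Price we have {ListDate}⁺ = {ListDate, Price}; {ListDate} is not a superkey, so BCNF fails.
ListDate → Price has non-prime {Price} on the right and a non-superkey on the left, so 3NF fails.
Every candidate key is a single attribute, so no partial dependency is possible; 2NF holds.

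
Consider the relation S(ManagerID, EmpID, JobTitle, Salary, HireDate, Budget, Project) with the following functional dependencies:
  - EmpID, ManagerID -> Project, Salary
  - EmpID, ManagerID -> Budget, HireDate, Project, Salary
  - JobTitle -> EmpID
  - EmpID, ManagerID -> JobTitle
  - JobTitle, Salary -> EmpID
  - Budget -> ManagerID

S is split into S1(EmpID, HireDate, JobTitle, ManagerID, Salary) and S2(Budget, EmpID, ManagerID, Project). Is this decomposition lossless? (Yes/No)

Yes

S1 ∩ S2 = {EmpID, ManagerID}; its closure under F is {Budget, EmpID, HireDate, JobTitle, ManagerID, Project, Salary}.
This includes all of S1, so the common attributes are a superkey of S1 — the join is lossless.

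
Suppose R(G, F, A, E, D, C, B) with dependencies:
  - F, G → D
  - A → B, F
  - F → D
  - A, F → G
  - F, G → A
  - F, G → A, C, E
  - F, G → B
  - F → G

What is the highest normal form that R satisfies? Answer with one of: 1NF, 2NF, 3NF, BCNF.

BCNF

Candidate keys: {A}, {F}. Prime attributes: {A, F}.
Each dependency's left side is a superkey — BCNF holds.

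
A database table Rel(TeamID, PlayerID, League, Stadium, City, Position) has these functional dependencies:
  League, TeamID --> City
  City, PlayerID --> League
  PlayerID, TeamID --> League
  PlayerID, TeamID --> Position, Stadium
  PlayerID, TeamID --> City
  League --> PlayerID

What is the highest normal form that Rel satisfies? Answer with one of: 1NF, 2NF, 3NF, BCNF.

3NF

Candidate keys: {League, TeamID}, {PlayerID, TeamID}. Prime attributes: {League, PlayerID, TeamID}.
For City, PlayerID --> League we have {City, PlayerID}⁺ = {City, League, PlayerID}; {City, PlayerID} is not a superkey, so BCNF fails.
Since {League} ⊆ prime attributes and every other non-superkey FD also has a prime right side, the schema is in 3NF.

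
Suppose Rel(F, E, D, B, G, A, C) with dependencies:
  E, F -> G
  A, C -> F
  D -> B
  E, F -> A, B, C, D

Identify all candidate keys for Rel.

{A, C, E}, {E, F}

Attributes never on any right-hand side: {E} — every candidate key must contain it.
Closure of {E, F} is {A, B, C, D, E, F, G}, the whole schema; {E, F} is a candidate key.
Closure of {A, C, E} is {A, B, C, D, E, F, G}, the whole schema; {A, C, E} is a candidate key.
These are minimal and exhaustive — every other superkey contains one of them.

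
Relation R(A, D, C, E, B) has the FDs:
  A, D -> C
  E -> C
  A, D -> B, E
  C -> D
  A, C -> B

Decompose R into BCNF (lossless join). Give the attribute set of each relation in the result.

{A, B, E}; {C, D}; {C, E}

Candidate keys of the original relation: {A, C}, {A, D}, {A, E}.
In {A, B, C, D, E}, {E} is not a superkey ({E}⁺ restricted to this set is {C, D, E}), so split on E -> C, D into {C, D, E} and {A, B, E}.
In {C, D, E}, {C} is not a superkey ({C}⁺ restricted to this set is {C, D}), so split on C -> D into {C, D} and {C, E}.
{C, D}: every determinant is a superkey — BCNF.
{C, E}: every determinant is a superkey — BCNF.
{A, B, E}: every determinant is a superkey — BCNF.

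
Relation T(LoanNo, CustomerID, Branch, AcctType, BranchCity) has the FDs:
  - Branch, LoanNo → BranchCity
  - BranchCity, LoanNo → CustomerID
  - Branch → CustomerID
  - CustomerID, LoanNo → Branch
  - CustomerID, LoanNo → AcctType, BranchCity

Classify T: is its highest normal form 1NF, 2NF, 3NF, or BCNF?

3NF

Candidate keys: {Branch, LoanNo}, {BranchCity, LoanNo}, {CustomerID, LoanNo}. Prime attributes: {Branch, BranchCity, CustomerID, LoanNo}.
Branch → CustomerID: {Branch}⁺ = {Branch, CustomerID}, which is not all of the attributes, so the left side is not a superkey — BCNF is violated.
Since {CustomerID} ⊆ prime attributes and every other non-superkey FD also has a prime right side, the schema is in 3NF.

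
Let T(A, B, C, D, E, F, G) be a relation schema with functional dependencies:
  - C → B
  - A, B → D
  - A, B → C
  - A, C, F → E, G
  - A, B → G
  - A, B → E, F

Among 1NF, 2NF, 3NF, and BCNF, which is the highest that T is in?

Candidate keys: {A, B}, {A, C}. Prime attributes: {A, B, C}.
C → B: {C}⁺ = {B, C}, which is not all of the attributes, so the left side is not a superkey — BCNF is violated.
Since {B} ⊆ prime attributes and every other non-superkey FD also has a prime right side, the schema is in 3NF.

3NF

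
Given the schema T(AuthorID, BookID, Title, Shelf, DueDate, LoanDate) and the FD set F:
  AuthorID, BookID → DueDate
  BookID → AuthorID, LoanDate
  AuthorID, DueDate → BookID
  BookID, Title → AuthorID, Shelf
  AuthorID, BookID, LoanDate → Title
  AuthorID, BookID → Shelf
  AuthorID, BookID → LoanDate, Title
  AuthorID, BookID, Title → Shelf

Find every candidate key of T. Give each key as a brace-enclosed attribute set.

{BookID}⁺ = {AuthorID, BookID, DueDate, LoanDate, Shelf, Title} — all of the relation — so {BookID} is a candidate key.
{AuthorID, DueDate}⁺ = {AuthorID, BookID, DueDate, LoanDate, Shelf, Title} — all of the relation — so {AuthorID, DueDate} is a candidate key.
These are minimal and exhaustive — every other superkey contains one of them.

{AuthorID, DueDate}, {BookID}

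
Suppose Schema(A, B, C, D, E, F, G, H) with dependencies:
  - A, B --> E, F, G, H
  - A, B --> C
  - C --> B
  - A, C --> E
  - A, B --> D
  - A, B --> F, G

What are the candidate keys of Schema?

{A, B}, {A, C}

No FD produces {A}, so it must be in every candidate key.
Closure of {A, B} is {A, B, C, D, E, F, G, H}, the whole schema; {A, B} is a candidate key.
Closure of {A, C} is {A, B, C, D, E, F, G, H}, the whole schema; {A, C} is a candidate key.
No proper subset of any of these is a key, and no other minimal superkey exists.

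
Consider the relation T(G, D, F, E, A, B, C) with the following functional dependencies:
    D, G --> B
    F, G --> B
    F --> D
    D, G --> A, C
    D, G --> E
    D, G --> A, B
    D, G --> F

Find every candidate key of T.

{G} never appears on the right of any FD, so every key must include it.
{D, G} is a candidate key since {D, G}⁺ = {A, B, C, D, E, F, G} covers every attribute.
{F, G} is a candidate key since {F, G}⁺ = {A, B, C, D, E, F, G} covers every attribute.
Any other superkey properly contains one of these, so there are no further candidate keys.

{D, G}, {F, G}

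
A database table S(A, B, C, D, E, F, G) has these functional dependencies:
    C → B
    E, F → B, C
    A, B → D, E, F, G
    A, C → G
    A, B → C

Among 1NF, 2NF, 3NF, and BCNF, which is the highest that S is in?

3NF

Candidate keys: {A, B}, {A, C}, {A, E, F}. Prime attributes: {A, B, C, E, F}.
For C → B we have {C}⁺ = {B, C}; {C} is not a superkey, so BCNF fails.
Its right-hand attributes {B} are all prime, as are those of every other non-superkey FD — the relation is in 3NF.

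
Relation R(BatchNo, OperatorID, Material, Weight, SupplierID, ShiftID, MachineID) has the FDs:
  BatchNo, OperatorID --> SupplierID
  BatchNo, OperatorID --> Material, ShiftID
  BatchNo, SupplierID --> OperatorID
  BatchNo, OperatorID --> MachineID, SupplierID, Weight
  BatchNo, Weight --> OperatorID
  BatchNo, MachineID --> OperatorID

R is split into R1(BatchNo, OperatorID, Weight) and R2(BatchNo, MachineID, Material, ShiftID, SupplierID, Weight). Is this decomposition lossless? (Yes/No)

R1 ∩ R2 = {BatchNo, Weight}; its closure under F is {BatchNo, MachineID, Material, OperatorID, ShiftID, SupplierID, Weight}.
This includes all of R1, so the common attributes are a superkey of R1 — the join is lossless.

Yes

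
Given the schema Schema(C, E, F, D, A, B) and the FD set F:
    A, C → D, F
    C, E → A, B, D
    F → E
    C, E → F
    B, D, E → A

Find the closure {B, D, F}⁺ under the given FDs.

Start with {B, D, F}.
F → E applies; add {E} → now {B, D, E, F}.
B, D, E → A applies; add {A} → now {A, B, D, E, F}.
No further FD applies.

{A, B, D, E, F}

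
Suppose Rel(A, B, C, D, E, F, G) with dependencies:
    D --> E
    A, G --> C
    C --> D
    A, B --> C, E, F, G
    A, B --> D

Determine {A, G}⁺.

Start with {A, G}.
A, G --> C applies; add {C} → now {A, C, G}.
C --> D applies; add {D} → now {A, C, D, G}.
D --> E applies; add {E} → now {A, C, D, E, G}.
No further FD applies.

{A, C, D, E, G}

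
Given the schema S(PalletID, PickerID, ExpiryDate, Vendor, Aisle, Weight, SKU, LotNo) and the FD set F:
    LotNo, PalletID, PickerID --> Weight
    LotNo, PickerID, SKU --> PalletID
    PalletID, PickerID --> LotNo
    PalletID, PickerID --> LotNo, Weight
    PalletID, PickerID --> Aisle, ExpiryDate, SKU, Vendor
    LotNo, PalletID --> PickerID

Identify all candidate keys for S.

{LotNo, PalletID}, {LotNo, PickerID, SKU}, {PalletID, PickerID}

Closure of {LotNo, PalletID} is {Aisle, ExpiryDate, LotNo, PalletID, PickerID, SKU, Vendor, Weight}, the whole schema; {LotNo, PalletID} is a candidate key.
Closure of {PalletID, PickerID} is {Aisle, ExpiryDate, LotNo, PalletID, PickerID, SKU, Vendor, Weight}, the whole schema; {PalletID, PickerID} is a candidate key.
Closure of {LotNo, PickerID, SKU} is {Aisle, ExpiryDate, LotNo, PalletID, PickerID, SKU, Vendor, Weight}, the whole schema; {LotNo, PickerID, SKU} is a candidate key.
Any other superkey properly contains one of these, so there are no further candidate keys.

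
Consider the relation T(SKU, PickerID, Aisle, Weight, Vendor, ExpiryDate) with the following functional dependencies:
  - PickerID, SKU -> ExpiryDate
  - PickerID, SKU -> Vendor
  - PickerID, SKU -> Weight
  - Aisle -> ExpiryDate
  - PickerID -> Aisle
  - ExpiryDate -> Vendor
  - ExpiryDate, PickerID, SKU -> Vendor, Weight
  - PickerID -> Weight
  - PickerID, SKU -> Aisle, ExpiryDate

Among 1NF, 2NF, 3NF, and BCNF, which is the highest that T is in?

1NF

Candidate key: {PickerID, SKU}. Prime attributes: {PickerID, SKU}.
For Aisle -> ExpiryDate we have {Aisle}⁺ = {Aisle, ExpiryDate, Vendor}; {Aisle} is not a superkey, so BCNF fails.
Because {ExpiryDate} is non-prime and the left side of Aisle -> ExpiryDate is not a superkey, the relation is not in 3NF.
Since {PickerID} ⊂ {PickerID, SKU} and {PickerID}⁺ ⊇ {Aisle, ExpiryDate, Vendor, Weight} with {Aisle, ExpiryDate, Vendor, Weight} non-prime, there is a partial dependency; 2NF fails.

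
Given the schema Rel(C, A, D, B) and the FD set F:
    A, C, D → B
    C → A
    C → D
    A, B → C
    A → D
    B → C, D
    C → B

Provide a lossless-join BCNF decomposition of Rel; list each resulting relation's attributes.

Candidate keys of the original relation: {B}, {C}.
Within {A, B, C, D}: {A}⁺ ∩ {A, B, C, D} = {A, D}, not the whole set, so A → D violates BCNF; decompose into {A, D} and {A, B, C}.
{A, D} is in BCNF.
{A, B, C} is in BCNF.

{A, B, C}; {A, D}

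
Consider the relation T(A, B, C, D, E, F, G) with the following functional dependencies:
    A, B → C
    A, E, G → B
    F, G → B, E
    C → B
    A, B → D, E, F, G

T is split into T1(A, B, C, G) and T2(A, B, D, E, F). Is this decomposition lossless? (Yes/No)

Common attributes: {A, B}; their closure is {A, B, C, D, E, F, G}.
Since T1 ⊆ {A, B, C, D, E, F, G}, the intersection is a superkey of T1; the decomposition is lossless.

Yes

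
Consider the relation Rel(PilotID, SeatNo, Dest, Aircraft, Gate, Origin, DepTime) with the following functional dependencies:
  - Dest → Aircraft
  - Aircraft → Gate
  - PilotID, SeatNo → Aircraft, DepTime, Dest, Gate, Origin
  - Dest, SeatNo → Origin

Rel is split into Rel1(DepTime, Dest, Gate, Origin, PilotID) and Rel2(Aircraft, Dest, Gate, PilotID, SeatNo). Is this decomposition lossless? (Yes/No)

No

Rel1 ∩ Rel2 = {Dest, Gate, PilotID}; its closure under F is {Aircraft, Dest, Gate, PilotID}.
Neither Rel1 nor Rel2 is contained in that closure, so the decomposition is lossy.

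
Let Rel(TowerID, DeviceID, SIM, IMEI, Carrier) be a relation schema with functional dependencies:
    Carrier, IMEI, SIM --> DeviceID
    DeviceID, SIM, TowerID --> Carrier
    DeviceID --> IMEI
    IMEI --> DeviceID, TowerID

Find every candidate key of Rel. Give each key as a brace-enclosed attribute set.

Attributes never on any right-hand side: {SIM} — every candidate key must contain it.
{DeviceID, SIM} is a candidate key since {DeviceID, SIM}⁺ = {Carrier, DeviceID, IMEI, SIM, TowerID} covers every attribute.
{IMEI, SIM} is a candidate key since {IMEI, SIM}⁺ = {Carrier, DeviceID, IMEI, SIM, TowerID} covers every attribute.
No proper subset of any of these is a key, and no other minimal superkey exists.

{DeviceID, SIM}, {IMEI, SIM}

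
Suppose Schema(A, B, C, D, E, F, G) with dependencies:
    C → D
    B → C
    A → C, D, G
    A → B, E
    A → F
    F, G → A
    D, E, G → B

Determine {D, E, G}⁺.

{B, C, D, E, G}

Start with {D, E, G}.
D, E, G → B applies; add {B} → now {B, D, E, G}.
B → C applies; add {C} → now {B, C, D, E, G}.
No further FD applies.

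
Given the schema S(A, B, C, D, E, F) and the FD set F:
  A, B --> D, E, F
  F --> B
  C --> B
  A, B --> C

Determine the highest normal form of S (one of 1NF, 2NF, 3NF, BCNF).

3NF

Candidate keys: {A, B}, {A, C}, {A, F}. Prime attributes: {A, B, C, F}.
For F --> B we have {F}⁺ = {B, F}; {F} is not a superkey, so BCNF fails.
Its right-hand attributes {B} are all prime, as are those of every other non-superkey FD — the relation is in 3NF.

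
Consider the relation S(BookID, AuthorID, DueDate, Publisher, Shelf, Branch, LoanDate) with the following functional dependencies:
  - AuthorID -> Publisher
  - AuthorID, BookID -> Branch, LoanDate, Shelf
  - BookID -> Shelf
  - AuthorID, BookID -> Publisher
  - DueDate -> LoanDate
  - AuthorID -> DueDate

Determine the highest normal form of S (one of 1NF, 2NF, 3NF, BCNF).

1NF

Candidate key: {AuthorID, BookID}. Prime attributes: {AuthorID, BookID}.
For AuthorID -> Publisher we have {AuthorID}⁺ = {AuthorID, DueDate, LoanDate, Publisher}; {AuthorID} is not a superkey, so BCNF fails.
AuthorID -> Publisher determines the non-prime attribute {Publisher} from a non-superkey — 3NF is violated.
Since {AuthorID} ⊂ {AuthorID, BookID} and {AuthorID}⁺ ⊇ {DueDate, LoanDate, Publisher} with {DueDate, LoanDate, Publisher} non-prime, there is a partial dependency; 2NF fails.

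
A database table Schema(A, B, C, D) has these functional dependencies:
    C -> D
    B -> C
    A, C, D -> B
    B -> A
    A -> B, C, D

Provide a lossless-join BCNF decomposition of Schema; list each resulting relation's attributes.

{A, B, C}; {C, D}

Candidate keys of the original relation: {A}, {B}.
{A, B, C, D}: {C} determines {C, D} here but is not a superkey — split on C -> D, giving {C, D} and {A, B, C}.
{C, D} has no BCNF violation.
{A, B, C} has no BCNF violation.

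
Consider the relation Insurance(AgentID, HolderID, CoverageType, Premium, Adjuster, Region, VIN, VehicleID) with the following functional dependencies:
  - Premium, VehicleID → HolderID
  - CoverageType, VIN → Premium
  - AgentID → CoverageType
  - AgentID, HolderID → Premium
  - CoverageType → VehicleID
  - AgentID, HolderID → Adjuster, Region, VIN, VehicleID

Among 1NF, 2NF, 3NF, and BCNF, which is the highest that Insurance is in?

1NF

Candidate keys: {AgentID, HolderID}, {AgentID, Premium}, {AgentID, VIN}. Prime attributes: {AgentID, HolderID, Premium, VIN}.
Premium, VehicleID → HolderID: {Premium, VehicleID}⁺ = {HolderID, Premium, VehicleID}, which is not all of the attributes, so the left side is not a superkey — BCNF is violated.
Because {CoverageType} is non-prime and the left side of AgentID → CoverageType is not a superkey, the relation is not in 3NF.
Since {AgentID} ⊂ {AgentID, HolderID} and {AgentID}⁺ ⊇ {CoverageType, VehicleID} with {CoverageType, VehicleID} non-prime, there is a partial dependency; 2NF fails.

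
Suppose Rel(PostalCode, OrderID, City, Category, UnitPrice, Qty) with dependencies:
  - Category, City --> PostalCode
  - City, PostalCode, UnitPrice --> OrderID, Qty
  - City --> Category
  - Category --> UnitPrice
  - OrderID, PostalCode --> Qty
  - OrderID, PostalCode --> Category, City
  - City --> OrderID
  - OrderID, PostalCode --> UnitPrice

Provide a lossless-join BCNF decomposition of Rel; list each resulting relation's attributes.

{Category, City, OrderID, PostalCode, Qty}; {Category, UnitPrice}

Candidate keys of the original relation: {City}, {OrderID, PostalCode}.
Within {Category, City, OrderID, PostalCode, Qty, UnitPrice}: {Category}⁺ ∩ {Category, City, OrderID, PostalCode, Qty, UnitPrice} = {Category, UnitPrice}, not the whole set, so Category --> UnitPrice violates BCNF; decompose into {Category, UnitPrice} and {Category, City, OrderID, PostalCode, Qty}.
{Category, UnitPrice}: every determinant is a superkey — BCNF.
{Category, City, OrderID, PostalCode, Qty}: every determinant is a superkey — BCNF.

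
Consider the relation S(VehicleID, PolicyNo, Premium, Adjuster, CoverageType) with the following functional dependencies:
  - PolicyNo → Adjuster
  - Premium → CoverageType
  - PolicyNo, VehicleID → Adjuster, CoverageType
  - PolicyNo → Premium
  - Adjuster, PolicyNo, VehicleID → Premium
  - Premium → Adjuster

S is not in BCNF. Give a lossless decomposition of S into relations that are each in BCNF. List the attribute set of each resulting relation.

Candidate key of the original relation: {PolicyNo, VehicleID}.
Within {Adjuster, CoverageType, PolicyNo, Premium, VehicleID}: {PolicyNo}⁺ ∩ {Adjuster, CoverageType, PolicyNo, Premium, VehicleID} = {Adjuster, CoverageType, PolicyNo, Premium}, not the whole set, so PolicyNo → Adjuster, CoverageType, Premium violates BCNF; decompose into {Adjuster, CoverageType, PolicyNo, Premium} and {PolicyNo, VehicleID}.
Within {Adjuster, CoverageType, PolicyNo, Premium}: {Premium}⁺ ∩ {Adjuster, CoverageType, PolicyNo, Premium} = {Adjuster, CoverageType, Premium}, not the whole set, so Premium → Adjuster, CoverageType violates BCNF; decompose into {Adjuster, CoverageType, Premium} and {PolicyNo, Premium}.
{Adjuster, CoverageType, Premium} is in BCNF.
{PolicyNo, Premium} is in BCNF.
{PolicyNo, VehicleID} is in BCNF.

{Adjuster, CoverageType, Premium}; {PolicyNo, Premium}; {PolicyNo, VehicleID}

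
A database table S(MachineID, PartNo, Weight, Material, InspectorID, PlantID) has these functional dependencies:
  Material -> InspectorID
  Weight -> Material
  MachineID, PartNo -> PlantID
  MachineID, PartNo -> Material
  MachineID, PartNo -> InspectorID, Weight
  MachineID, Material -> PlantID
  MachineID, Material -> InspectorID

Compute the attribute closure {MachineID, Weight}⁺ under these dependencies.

{InspectorID, MachineID, Material, PlantID, Weight}

Start with {MachineID, Weight}.
Weight -> Material applies; add {Material} → now {MachineID, Material, Weight}.
MachineID, Material -> PlantID applies; add {PlantID} → now {MachineID, Material, PlantID, Weight}.
MachineID, Material -> InspectorID applies; add {InspectorID} → now {InspectorID, MachineID, Material, PlantID, Weight}.
No further FD applies.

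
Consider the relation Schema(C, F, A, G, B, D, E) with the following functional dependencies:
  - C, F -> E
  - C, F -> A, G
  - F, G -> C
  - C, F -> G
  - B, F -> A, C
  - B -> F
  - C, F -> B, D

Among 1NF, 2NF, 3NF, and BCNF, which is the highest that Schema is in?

Candidate keys: {B}, {C, F}, {F, G}. Prime attributes: {B, C, F, G}.
Each dependency's left side is a superkey — BCNF holds.

BCNF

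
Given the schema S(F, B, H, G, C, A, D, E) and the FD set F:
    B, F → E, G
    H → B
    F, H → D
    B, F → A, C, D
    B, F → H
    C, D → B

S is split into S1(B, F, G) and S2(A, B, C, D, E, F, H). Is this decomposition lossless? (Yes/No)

Yes

Common attributes: {B, F}; their closure is {A, B, C, D, E, F, G, H}.
This includes all of S1, so the common attributes are a superkey of S1 — the join is lossless.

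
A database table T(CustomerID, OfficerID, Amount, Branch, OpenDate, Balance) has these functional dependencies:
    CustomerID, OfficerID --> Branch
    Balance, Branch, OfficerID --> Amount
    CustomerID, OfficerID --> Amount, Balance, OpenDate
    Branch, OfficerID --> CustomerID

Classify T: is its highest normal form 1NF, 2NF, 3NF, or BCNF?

Candidate keys: {Branch, OfficerID}, {CustomerID, OfficerID}. Prime attributes: {Branch, CustomerID, OfficerID}.
Every FD has a superkey on the left, so the relation is in BCNF.

BCNF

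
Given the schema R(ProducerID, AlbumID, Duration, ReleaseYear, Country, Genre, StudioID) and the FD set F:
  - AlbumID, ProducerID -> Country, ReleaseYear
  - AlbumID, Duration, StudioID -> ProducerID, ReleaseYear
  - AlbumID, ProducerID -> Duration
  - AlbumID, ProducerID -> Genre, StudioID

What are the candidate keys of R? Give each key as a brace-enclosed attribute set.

{AlbumID, Duration, StudioID}, {AlbumID, ProducerID}

No FD produces {AlbumID}, so it must be in every candidate key.
{AlbumID, ProducerID}⁺ = {AlbumID, Country, Duration, Genre, ProducerID, ReleaseYear, StudioID}, which is every attribute, so {AlbumID, ProducerID} is a candidate key.
{AlbumID, Duration, StudioID}⁺ = {AlbumID, Country, Duration, Genre, ProducerID, ReleaseYear, StudioID}, which is every attribute, so {AlbumID, Duration, StudioID} is a candidate key.
No proper subset of any of these is a key, and no other minimal superkey exists.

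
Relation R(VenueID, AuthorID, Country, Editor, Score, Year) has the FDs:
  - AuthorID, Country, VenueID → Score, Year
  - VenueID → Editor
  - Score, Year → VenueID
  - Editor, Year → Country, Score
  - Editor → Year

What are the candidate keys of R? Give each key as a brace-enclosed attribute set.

{AuthorID, Editor}, {AuthorID, Score, Year}, {AuthorID, VenueID}

No FD produces {AuthorID}, so it must be in every candidate key.
{AuthorID, Editor}⁺ = {AuthorID, Country, Editor, Score, VenueID, Year} — all of the relation — so {AuthorID, Editor} is a candidate key.
{AuthorID, VenueID}⁺ = {AuthorID, Country, Editor, Score, VenueID, Year} — all of the relation — so {AuthorID, VenueID} is a candidate key.
{AuthorID, Score, Year}⁺ = {AuthorID, Country, Editor, Score, VenueID, Year} — all of the relation — so {AuthorID, Score, Year} is a candidate key.
These are minimal and exhaustive — every other superkey contains one of them.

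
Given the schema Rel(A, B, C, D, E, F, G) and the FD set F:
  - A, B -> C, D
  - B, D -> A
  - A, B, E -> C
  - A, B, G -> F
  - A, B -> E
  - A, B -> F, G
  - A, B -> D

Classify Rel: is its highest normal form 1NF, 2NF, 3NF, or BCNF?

BCNF

Candidate keys: {A, B}, {B, D}. Prime attributes: {A, B, D}.
Each dependency's left side is a superkey — BCNF holds.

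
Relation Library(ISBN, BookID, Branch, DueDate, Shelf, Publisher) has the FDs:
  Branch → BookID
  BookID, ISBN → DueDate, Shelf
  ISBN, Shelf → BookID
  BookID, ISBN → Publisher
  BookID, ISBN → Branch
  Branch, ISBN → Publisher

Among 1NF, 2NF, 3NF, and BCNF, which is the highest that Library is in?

3NF

Candidate keys: {BookID, ISBN}, {Branch, ISBN}, {ISBN, Shelf}. Prime attributes: {BookID, Branch, ISBN, Shelf}.
Branch → BookID breaks BCNF: {Branch}⁺ = {BookID, Branch}, so {Branch} is not a superkey.
Its right-hand attributes {BookID} are all prime, as are those of every other non-superkey FD — the relation is in 3NF.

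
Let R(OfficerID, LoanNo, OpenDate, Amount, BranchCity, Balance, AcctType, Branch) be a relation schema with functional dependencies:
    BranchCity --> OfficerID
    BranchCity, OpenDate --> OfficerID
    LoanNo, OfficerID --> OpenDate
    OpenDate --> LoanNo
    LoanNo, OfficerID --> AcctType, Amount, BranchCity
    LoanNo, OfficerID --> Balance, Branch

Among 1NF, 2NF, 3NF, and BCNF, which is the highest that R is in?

3NF

Candidate keys: {BranchCity, LoanNo}, {BranchCity, OpenDate}, {LoanNo, OfficerID}, {OfficerID, OpenDate}. Prime attributes: {BranchCity, LoanNo, OfficerID, OpenDate}.
For BranchCity --> OfficerID we have {BranchCity}⁺ = {BranchCity, OfficerID}; {BranchCity} is not a superkey, so BCNF fails.
Since {OfficerID} ⊆ prime attributes and every other non-superkey FD also has a prime right side, the schema is in 3NF.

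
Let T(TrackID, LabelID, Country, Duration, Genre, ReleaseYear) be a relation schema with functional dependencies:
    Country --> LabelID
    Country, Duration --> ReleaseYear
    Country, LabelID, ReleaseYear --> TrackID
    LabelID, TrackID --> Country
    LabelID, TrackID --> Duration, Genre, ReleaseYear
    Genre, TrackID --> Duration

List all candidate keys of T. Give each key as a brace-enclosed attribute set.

{Country, Duration}, {Country, ReleaseYear}, {Country, TrackID}, {LabelID, TrackID}

{Country, Duration}⁺ = {Country, Duration, Genre, LabelID, ReleaseYear, TrackID} — all of the relation — so {Country, Duration} is a candidate key.
{Country, ReleaseYear}⁺ = {Country, Duration, Genre, LabelID, ReleaseYear, TrackID} — all of the relation — so {Country, ReleaseYear} is a candidate key.
{Country, TrackID}⁺ = {Country, Duration, Genre, LabelID, ReleaseYear, TrackID} — all of the relation — so {Country, TrackID} is a candidate key.
{LabelID, TrackID}⁺ = {Country, Duration, Genre, LabelID, ReleaseYear, TrackID} — all of the relation — so {LabelID, TrackID} is a candidate key.
No proper subset of any of these is a key, and no other minimal superkey exists.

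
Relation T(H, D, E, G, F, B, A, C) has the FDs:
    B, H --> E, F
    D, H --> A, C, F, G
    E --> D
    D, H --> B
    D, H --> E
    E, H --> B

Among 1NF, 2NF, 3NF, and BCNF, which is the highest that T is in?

3NF

Candidate keys: {B, H}, {D, H}, {E, H}. Prime attributes: {B, D, E, H}.
E --> D: {E}⁺ = {D, E}, which is not all of the attributes, so the left side is not a superkey — BCNF is violated.
But every attribute on its right side ({D}) is prime, and the same holds for every other non-superkey FD, so 3NF still holds.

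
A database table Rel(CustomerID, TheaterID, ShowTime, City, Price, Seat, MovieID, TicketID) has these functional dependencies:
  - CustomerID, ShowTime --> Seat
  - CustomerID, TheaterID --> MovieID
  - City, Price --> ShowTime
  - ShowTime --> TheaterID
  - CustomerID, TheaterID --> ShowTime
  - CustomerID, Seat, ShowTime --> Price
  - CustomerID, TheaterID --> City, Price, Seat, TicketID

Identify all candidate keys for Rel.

Attributes never on any right-hand side: {CustomerID} — every candidate key must contain it.
{CustomerID, ShowTime} is a candidate key since {CustomerID, ShowTime}⁺ = {City, CustomerID, MovieID, Price, Seat, ShowTime, TheaterID, TicketID} covers every attribute.
{CustomerID, TheaterID} is a candidate key since {CustomerID, TheaterID}⁺ = {City, CustomerID, MovieID, Price, Seat, ShowTime, TheaterID, TicketID} covers every attribute.
{City, CustomerID, Price} is a candidate key since {City, CustomerID, Price}⁺ = {City, CustomerID, MovieID, Price, Seat, ShowTime, TheaterID, TicketID} covers every attribute.
These are minimal and exhaustive — every other superkey contains one of them.

{City, CustomerID, Price}, {CustomerID, ShowTime}, {CustomerID, TheaterID}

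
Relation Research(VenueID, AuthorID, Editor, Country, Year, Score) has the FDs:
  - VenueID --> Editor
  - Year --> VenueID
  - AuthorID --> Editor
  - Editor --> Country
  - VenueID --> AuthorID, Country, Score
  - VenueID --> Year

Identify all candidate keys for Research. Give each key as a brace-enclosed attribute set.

{VenueID} is a candidate key since {VenueID}⁺ = {AuthorID, Country, Editor, Score, VenueID, Year} covers every attribute.
{Year} is a candidate key since {Year}⁺ = {AuthorID, Country, Editor, Score, VenueID, Year} covers every attribute.
No proper subset of any of these is a key, and no other minimal superkey exists.

{VenueID}, {Year}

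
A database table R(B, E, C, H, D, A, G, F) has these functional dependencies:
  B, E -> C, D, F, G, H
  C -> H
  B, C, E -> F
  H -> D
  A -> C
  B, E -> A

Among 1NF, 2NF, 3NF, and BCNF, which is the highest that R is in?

2NF

Candidate key: {B, E}. Prime attributes: {B, E}.
C -> H: {C}⁺ = {C, D, H}, which is not all of the attributes, so the left side is not a superkey — BCNF is violated.
C -> H determines the non-prime attribute {H} from a non-superkey — 3NF is violated.
No proper subset of a key has a non-prime attribute in its closure, so there is no partial dependency; 2NF holds.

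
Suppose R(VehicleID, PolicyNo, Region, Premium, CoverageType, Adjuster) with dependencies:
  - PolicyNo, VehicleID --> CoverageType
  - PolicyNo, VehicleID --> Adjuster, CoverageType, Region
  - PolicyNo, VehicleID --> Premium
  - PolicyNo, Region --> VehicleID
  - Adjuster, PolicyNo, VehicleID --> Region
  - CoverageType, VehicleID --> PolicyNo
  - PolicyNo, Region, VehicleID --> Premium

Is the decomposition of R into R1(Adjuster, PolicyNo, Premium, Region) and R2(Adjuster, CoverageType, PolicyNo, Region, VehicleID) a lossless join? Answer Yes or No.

Common attributes: {Adjuster, PolicyNo, Region}; their closure is {Adjuster, CoverageType, PolicyNo, Premium, Region, VehicleID}.
Since R1 ⊆ {Adjuster, CoverageType, PolicyNo, Premium, Region, VehicleID}, the intersection is a superkey of R1; the decomposition is lossless.

Yes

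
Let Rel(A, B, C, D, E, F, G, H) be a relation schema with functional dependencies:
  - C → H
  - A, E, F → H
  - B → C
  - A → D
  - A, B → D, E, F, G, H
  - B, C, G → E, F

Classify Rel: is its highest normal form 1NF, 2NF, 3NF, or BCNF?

1NF

Candidate key: {A, B}. Prime attributes: {A, B}.
C → H: {C}⁺ = {C, H}, which is not all of the attributes, so the left side is not a superkey — BCNF is violated.
C → H has non-prime {H} on the right and a non-superkey on the left, so 3NF fails.
Since {A} ⊂ {A, B} and {A}⁺ ⊇ {D} with {D} non-prime, there is a partial dependency; 2NF fails.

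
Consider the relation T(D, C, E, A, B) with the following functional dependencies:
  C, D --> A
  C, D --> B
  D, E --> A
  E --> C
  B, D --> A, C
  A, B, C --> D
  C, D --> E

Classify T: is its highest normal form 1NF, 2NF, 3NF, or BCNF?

Candidate keys: {A, B, C}, {A, B, E}, {B, D}, {C, D}, {D, E}. Prime attributes: {A, B, C, D, E}.
For E --> C we have {E}⁺ = {C, E}; {E} is not a superkey, so BCNF fails.
Its right-hand attributes {C} are all prime, as are those of every other non-superkey FD — the relation is in 3NF.

3NF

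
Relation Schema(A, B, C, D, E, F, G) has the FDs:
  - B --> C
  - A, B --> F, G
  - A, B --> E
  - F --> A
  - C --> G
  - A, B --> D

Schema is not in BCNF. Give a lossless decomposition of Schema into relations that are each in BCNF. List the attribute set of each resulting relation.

{A, F}; {B, C}; {B, D, E, F}; {C, G}

Candidate keys of the original relation: {A, B}, {B, F}.
{A, B, C, D, E, F, G}: {B} determines {B, C, G} here but is not a superkey — split on B --> C, G, giving {B, C, G} and {A, B, D, E, F}.
{B, C, G}: {C} determines {C, G} here but is not a superkey — split on C --> G, giving {C, G} and {B, C}.
{C, G} has no BCNF violation.
{B, C} has no BCNF violation.
{A, B, D, E, F}: {F} determines {A, F} here but is not a superkey — split on F --> A, giving {A, F} and {B, D, E, F}.
{A, F} has no BCNF violation.
{B, D, E, F} has no BCNF violation.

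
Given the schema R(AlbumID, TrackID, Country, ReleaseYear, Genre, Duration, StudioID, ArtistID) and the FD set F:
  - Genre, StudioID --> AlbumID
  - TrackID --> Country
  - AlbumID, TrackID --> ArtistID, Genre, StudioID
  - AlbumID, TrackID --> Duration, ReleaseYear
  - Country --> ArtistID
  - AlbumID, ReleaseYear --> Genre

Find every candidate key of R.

No FD produces {TrackID}, so it must be in every candidate key.
{AlbumID, TrackID} is a candidate key since {AlbumID, TrackID}⁺ = {AlbumID, ArtistID, Country, Duration, Genre, ReleaseYear, StudioID, TrackID} covers every attribute.
{Genre, StudioID, TrackID} is a candidate key since {Genre, StudioID, TrackID}⁺ = {AlbumID, ArtistID, Country, Duration, Genre, ReleaseYear, StudioID, TrackID} covers every attribute.
Any other superkey properly contains one of these, so there are no further candidate keys.

{AlbumID, TrackID}, {Genre, StudioID, TrackID}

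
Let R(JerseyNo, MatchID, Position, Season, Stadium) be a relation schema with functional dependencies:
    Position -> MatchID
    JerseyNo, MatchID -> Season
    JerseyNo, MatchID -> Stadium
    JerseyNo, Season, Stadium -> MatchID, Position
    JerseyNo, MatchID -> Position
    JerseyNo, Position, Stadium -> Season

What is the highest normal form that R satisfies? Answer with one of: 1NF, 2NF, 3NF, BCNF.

Candidate keys: {JerseyNo, MatchID}, {JerseyNo, Position}, {JerseyNo, Season, Stadium}. Prime attributes: {JerseyNo, MatchID, Position, Season, Stadium}.
Position -> MatchID breaks BCNF: {Position}⁺ = {MatchID, Position}, so {Position} is not a superkey.
But every attribute on its right side ({MatchID}) is prime, and the same holds for every other non-superkey FD, so 3NF still holds.

3NF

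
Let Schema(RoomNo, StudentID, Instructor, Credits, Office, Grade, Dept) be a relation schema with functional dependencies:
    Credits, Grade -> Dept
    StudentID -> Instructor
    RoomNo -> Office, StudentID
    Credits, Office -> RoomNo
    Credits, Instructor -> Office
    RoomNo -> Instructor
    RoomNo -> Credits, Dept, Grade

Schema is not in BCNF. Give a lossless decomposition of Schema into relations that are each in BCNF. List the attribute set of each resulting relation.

{Credits, Dept, Grade}; {Credits, Grade, Office, RoomNo, StudentID}; {Instructor, StudentID}

Candidate keys of the original relation: {Credits, Instructor}, {Credits, Office}, {Credits, StudentID}, {RoomNo}.
Within {Credits, Dept, Grade, Instructor, Office, RoomNo, StudentID}: {Credits, Grade}⁺ ∩ {Credits, Dept, Grade, Instructor, Office, RoomNo, StudentID} = {Credits, Dept, Grade}, not the whole set, so Credits, Grade -> Dept violates BCNF; decompose into {Credits, Dept, Grade} and {Credits, Grade, Instructor, Office, RoomNo, StudentID}.
{Credits, Dept, Grade} has no BCNF violation.
Within {Credits, Grade, Instructor, Office, RoomNo, StudentID}: {StudentID}⁺ ∩ {Credits, Grade, Instructor, Office, RoomNo, StudentID} = {Instructor, StudentID}, not the whole set, so StudentID -> Instructor violates BCNF; decompose into {Instructor, StudentID} and {Credits, Grade, Office, RoomNo, StudentID}.
{Instructor, StudentID} has no BCNF violation.
{Credits, Grade, Office, RoomNo, StudentID} has no BCNF violation.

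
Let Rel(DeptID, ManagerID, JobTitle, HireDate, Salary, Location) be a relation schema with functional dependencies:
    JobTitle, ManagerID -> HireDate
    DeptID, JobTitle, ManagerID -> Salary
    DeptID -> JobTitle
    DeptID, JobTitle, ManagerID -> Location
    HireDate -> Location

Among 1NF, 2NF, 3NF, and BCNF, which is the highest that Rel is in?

1NF

Candidate key: {DeptID, ManagerID}. Prime attributes: {DeptID, ManagerID}.
For JobTitle, ManagerID -> HireDate we have {JobTitle, ManagerID}⁺ = {HireDate, JobTitle, Location, ManagerID}; {JobTitle, ManagerID} is not a superkey, so BCNF fails.
Because {HireDate} is non-prime and the left side of JobTitle, ManagerID -> HireDate is not a superkey, the relation is not in 3NF.
The proper key subset {DeptID} of {DeptID, ManagerID} determines non-prime {JobTitle}, so the relation is not even in 2NF.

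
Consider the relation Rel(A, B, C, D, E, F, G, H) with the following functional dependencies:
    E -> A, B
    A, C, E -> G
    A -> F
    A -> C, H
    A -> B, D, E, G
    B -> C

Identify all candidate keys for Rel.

{A}, {E}

Closure of {A} is {A, B, C, D, E, F, G, H}, the whole schema; {A} is a candidate key.
Closure of {E} is {A, B, C, D, E, F, G, H}, the whole schema; {E} is a candidate key.
Any other superkey properly contains one of these, so there are no further candidate keys.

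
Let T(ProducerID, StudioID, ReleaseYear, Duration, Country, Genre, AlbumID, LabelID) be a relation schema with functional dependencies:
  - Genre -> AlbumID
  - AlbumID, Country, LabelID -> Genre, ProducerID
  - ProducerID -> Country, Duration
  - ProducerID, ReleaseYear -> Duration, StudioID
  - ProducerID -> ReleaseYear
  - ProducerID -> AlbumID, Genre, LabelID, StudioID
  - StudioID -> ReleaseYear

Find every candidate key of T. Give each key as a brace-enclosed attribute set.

{AlbumID, Country, LabelID}, {Country, Genre, LabelID}, {ProducerID}

{ProducerID}⁺ = {AlbumID, Country, Duration, Genre, LabelID, ProducerID, ReleaseYear, StudioID} — all of the relation — so {ProducerID} is a candidate key.
{AlbumID, Country, LabelID}⁺ = {AlbumID, Country, Duration, Genre, LabelID, ProducerID, ReleaseYear, StudioID} — all of the relation — so {AlbumID, Country, LabelID} is a candidate key.
{Country, Genre, LabelID}⁺ = {AlbumID, Country, Duration, Genre, LabelID, ProducerID, ReleaseYear, StudioID} — all of the relation — so {Country, Genre, LabelID} is a candidate key.
No proper subset of any of these is a key, and no other minimal superkey exists.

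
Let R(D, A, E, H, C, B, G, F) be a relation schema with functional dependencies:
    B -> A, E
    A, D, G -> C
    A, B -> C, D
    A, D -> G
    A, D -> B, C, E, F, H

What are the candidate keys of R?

{A, D}, {B}

{B}⁺ = {A, B, C, D, E, F, G, H}, which is every attribute, so {B} is a candidate key.
{A, D}⁺ = {A, B, C, D, E, F, G, H}, which is every attribute, so {A, D} is a candidate key.
Any other superkey properly contains one of these, so there are no further candidate keys.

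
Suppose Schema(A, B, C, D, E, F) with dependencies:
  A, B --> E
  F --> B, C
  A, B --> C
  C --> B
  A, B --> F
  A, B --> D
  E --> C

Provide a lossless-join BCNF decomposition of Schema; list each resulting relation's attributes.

{A, D, E, F}; {B, C}; {C, F}

Candidate keys of the original relation: {A, B}, {A, C}, {A, E}, {A, F}.
Within {A, B, C, D, E, F}: {F}⁺ ∩ {A, B, C, D, E, F} = {B, C, F}, not the whole set, so F --> B, C violates BCNF; decompose into {B, C, F} and {A, D, E, F}.
Within {B, C, F}: {C}⁺ ∩ {B, C, F} = {B, C}, not the whole set, so C --> B violates BCNF; decompose into {B, C} and {C, F}.
{B, C}: every determinant is a superkey — BCNF.
{C, F}: every determinant is a superkey — BCNF.
{A, D, E, F}: every determinant is a superkey — BCNF.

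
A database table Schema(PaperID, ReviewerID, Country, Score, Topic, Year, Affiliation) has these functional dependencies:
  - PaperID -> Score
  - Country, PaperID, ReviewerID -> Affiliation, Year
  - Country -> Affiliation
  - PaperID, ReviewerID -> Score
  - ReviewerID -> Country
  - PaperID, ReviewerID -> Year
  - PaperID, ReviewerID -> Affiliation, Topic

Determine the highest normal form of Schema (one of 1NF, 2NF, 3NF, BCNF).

1NF

Candidate key: {PaperID, ReviewerID}. Prime attributes: {PaperID, ReviewerID}.
PaperID -> Score: {PaperID}⁺ = {PaperID, Score}, which is not all of the attributes, so the left side is not a superkey — BCNF is violated.
PaperID -> Score determines the non-prime attribute {Score} from a non-superkey — 3NF is violated.
{PaperID} is a proper subset of the key {PaperID, ReviewerID}, and {PaperID}⁺ contains the non-prime attribute {Score} — a partial dependency, so 2NF is violated.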